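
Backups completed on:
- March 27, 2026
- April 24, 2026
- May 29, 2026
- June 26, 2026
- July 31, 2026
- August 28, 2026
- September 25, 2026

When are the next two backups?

All Fridays; the gaps (28, 35, 28, 35, 28, 28) vary with month length.
This is the last Friday of each month.
Last Friday of October 2026: October 30, 2026.
November 2026 ends with Friday November 27, 2026.

October 30, 2026; November 27, 2026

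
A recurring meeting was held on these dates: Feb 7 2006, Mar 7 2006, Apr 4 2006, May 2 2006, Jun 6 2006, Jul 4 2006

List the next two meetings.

All dates are Tuesdays, 28, 28, 28, 35, 28 days apart.
Specifically, the 1st Tuesday of each month.
1st Tuesday of August 2006: Aug 1 2006.
1st Tuesday of September 2006: Sep 5 2006.

Aug 1 2006, Sep 5 2006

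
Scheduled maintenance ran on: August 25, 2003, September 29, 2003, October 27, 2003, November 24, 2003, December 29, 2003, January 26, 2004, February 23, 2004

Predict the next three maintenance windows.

Every date is a Monday; gaps 35, 28, 28, 35, 28, 28 days.
Each is the last Monday of its month (at least one falls on the 29th or later, ruling out '4th Monday').
March 2004 ends with Monday March 29, 2004.
Last Monday of April 2004: April 26, 2004.
Last Monday of May 2004: May 31, 2004.

March 29, 2004; April 26, 2004; May 31, 2004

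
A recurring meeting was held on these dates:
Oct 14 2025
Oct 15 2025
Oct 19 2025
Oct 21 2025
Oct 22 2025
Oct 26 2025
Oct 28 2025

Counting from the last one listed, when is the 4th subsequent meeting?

Nov 5 2025

The gap pattern 1, 4, 2, 1, 4, 2 repeats every 3 events.
These are the Tuesdays, Wednesdays and Sundays of each week.
Next Wednesday: Oct 29 2025.
Next Sunday: Nov 2 2025.
Next Tuesday: Nov 4 2025.
Next Wednesday: Nov 5 2025.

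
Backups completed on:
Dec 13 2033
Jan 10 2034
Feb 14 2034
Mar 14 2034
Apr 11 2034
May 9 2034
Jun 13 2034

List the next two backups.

Gaps: 28, 35, 28, 28, 28, 35 days — a mix of 28 and 35. Every date is a Tuesday.
Each is the 2nd Tuesday of its month.
July 2034 — 2nd Tuesday is Jul 11 2034.
2nd Tuesday of August 2034: Aug 8 2034.

Jul 11 2034, Aug 8 2034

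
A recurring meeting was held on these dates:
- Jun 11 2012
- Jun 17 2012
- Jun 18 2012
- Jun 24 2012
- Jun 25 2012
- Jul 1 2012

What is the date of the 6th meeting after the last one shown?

Gaps: 6, 1, 6, 1, 6 days — not constant, but cyclic with period 2.
The events fall on every Monday and Sunday.
Next Monday: Jul 2 2012.
The following Sunday is Jul 8 2012.
Next Monday: Jul 9 2012.
Next Sunday: Jul 15 2012.
Next Monday: Jul 16 2012.
Next Sunday: Jul 22 2012.

Jul 22 2012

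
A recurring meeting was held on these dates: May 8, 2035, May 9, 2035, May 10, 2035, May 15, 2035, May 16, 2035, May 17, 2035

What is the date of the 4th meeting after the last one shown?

The gap pattern 1, 1, 5, 1, 1 repeats every 3 events.
These are the Tuesdays, Wednesdays and Thursdays of each week.
Next Tuesday: May 22, 2035.
The following Wednesday is May 23, 2035.
Next Thursday: May 24, 2035.
The following Tuesday is May 29, 2035.

May 29, 2035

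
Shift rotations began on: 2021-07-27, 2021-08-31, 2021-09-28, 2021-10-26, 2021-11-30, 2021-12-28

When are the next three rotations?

Every date is a Tuesday; gaps 35, 28, 28, 35, 28 days.
Each is the last Tuesday of its month (at least one falls on the 29th or later, ruling out '4th Tuesday').
Last Tuesday of January 2022: 2022-01-25.
Last Tuesday of February 2022: 2022-02-22.
Last Tuesday of March 2022: 2022-03-29.

2022-01-25, 2022-02-22, 2022-03-29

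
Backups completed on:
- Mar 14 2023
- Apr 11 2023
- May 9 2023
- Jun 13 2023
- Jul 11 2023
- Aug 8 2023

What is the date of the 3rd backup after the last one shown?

Nov 14 2023

Gaps: 28, 28, 35, 28, 28 days — a mix of 28 and 35. Every date is a Tuesday.
Each is the 2nd Tuesday of its month.
2nd Tuesday of September 2023: Sep 12 2023.
October 2023 — 2nd Tuesday is Oct 10 2023.
2nd Tuesday of November 2023: Nov 14 2023.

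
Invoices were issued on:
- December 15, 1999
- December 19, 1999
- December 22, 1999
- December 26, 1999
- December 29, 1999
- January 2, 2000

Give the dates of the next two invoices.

Every event lands on a Wednesday or Sunday (gaps cycle 4, 3, 4, 3, 4).
So the schedule is: every Wednesday and Sunday.
Next Wednesday: January 5, 2000.
The following Sunday is January 9, 2000.

January 5, 2000; January 9, 2000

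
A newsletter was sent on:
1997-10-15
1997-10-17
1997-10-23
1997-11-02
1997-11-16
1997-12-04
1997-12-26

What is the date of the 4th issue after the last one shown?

Gaps: 2, 6, 10, 14, 18, 22 days — each gap is 4 larger than the previous one.
Next gap: 26 days. 1997-12-26 + 26 days = 1998-01-21.
Next gap: 30 days. 1998-01-21 + 30 days = 1998-02-20.
Next gap: 34 days. 1998-02-20 + 34 days = 1998-03-26.
Next gap: 38 days. 1998-03-26 + 38 days = 1998-05-03.

1998-05-03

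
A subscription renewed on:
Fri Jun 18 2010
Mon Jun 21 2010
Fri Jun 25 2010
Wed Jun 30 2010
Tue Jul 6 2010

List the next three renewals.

The spacing grows by 1 each time: 3, 4, 5, 6 days.
Next gap: 7 days. Tue Jul 6 2010 + 7 days = Tue Jul 13 2010.
Next gap: 8 days. Tue Jul 13 2010 + 8 days = Wed Jul 21 2010.
Next gap: 9 days. Wed Jul 21 2010 + 9 days = Fri Jul 30 2010.

Tue Jul 13 2010, Wed Jul 21 2010, Fri Jul 30 2010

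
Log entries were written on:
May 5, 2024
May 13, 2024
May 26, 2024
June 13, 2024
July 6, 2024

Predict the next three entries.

The spacing grows by 5 each time: 8, 13, 18, 23 days.
Next gap: 28 days. July 6, 2024 + 28 days = August 3, 2024.
Next gap: 33 days. August 3, 2024 + 33 days = September 5, 2024.
Next gap: 38 days. September 5, 2024 + 38 days = October 13, 2024.

August 3, 2024; September 5, 2024; October 13, 2024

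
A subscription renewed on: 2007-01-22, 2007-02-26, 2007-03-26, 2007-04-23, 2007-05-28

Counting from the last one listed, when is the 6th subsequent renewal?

2007-11-26

All dates are Mondays, 35, 28, 28, 35 days apart.
Specifically, the 4th Monday of each month.
June 2007 — 4th Monday is 2007-06-25.
4th Monday of July 2007: 2007-07-23.
4th Monday of August 2007: 2007-08-27.
September 2007 — 4th Monday is 2007-09-24.
October 2007 — 4th Monday is 2007-10-22.
November 2007 — 4th Monday is 2007-11-26.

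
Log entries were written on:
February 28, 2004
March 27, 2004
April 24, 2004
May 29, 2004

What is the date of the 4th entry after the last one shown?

Every date is a Saturday; gaps 28, 28, 35 days.
Each is the last Saturday of its month (at least one falls on the 29th or later, ruling out '4th Saturday').
June 2004 ends with Saturday June 26, 2004.
July 2004 ends with Saturday July 31, 2004.
August 2004 ends with Saturday August 28, 2004.
September 2004 ends with Saturday September 25, 2004.

September 25, 2004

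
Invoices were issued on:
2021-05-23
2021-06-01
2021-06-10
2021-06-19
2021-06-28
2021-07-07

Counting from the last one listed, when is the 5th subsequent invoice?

2021-08-21

Every event comes 9 days after the last (9, 9, 9, 9, 9).
2021-07-07 + 9 days = 2021-07-16.
2021-07-16 + 9 days = 2021-07-25.
2021-07-25 + 9 days = 2021-08-03.
2021-08-03 + 9 days = 2021-08-12.
2021-08-12 + 9 days = 2021-08-21.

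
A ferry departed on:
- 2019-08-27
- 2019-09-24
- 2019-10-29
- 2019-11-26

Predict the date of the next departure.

2019-12-31

Every date is a Tuesday; gaps 28, 35, 28 days.
Each is the last Tuesday of its month (at least one falls on the 29th or later, ruling out '4th Tuesday').
December 2019 ends with Tuesday 2019-12-31.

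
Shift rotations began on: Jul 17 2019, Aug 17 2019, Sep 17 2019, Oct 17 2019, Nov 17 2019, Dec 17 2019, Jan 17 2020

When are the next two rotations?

Gaps: 31, 31, 30, 31, 30, 31 days — not constant. Every event is on the 17th of the month.
Pattern: the 17th of each month.
Next: February 2020 → Feb 17 2020.
March 2020: Mar 17 2020.

Feb 17 2020, Mar 17 2020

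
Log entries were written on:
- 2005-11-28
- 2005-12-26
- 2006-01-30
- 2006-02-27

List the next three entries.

2006-03-27, 2006-04-24, 2006-05-29

These are Mondays with 28, 35, 28-day gaps.
Each is the final Monday of its month — 2006-01-30 is past the 28th, so '4th Monday' doesn't fit.
March 2006 ends with Monday 2006-03-27.
Last Monday of April 2006: 2006-04-24.
May 2006 ends with Monday 2006-05-29.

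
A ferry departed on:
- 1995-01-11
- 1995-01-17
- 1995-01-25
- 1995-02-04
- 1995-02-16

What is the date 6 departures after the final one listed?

Intervals are 6, 8, 10, 12 days — an arithmetic progression with common difference 2.
Next gap: 14 days. 1995-02-16 + 14 days = 1995-03-02.
Next gap: 16 days. 1995-03-02 + 16 days = 1995-03-18.
Next gap: 18 days. 1995-03-18 + 18 days = 1995-04-05.
Next gap: 20 days. 1995-04-05 + 20 days = 1995-04-25.
Next gap: 22 days. 1995-04-25 + 22 days = 1995-05-17.
Next gap: 24 days. 1995-05-17 + 24 days = 1995-06-10.

1995-06-10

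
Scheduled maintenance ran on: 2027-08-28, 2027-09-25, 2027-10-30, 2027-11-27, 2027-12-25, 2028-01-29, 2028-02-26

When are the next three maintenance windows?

2028-03-25, 2028-04-29, 2028-05-27

Every date is a Saturday; gaps 28, 35, 28, 28, 35, 28 days.
Each is the last Saturday of its month (at least one falls on the 29th or later, ruling out '4th Saturday').
March 2028 ends with Saturday 2028-03-25.
Last Saturday of April 2028: 2028-04-29.
May 2028 ends with Saturday 2028-05-27.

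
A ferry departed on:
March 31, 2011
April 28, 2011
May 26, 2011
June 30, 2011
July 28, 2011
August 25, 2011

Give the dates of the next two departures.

All Thursdays; the gaps (28, 28, 35, 28, 28) vary with month length.
This is the last Thursday of each month.
September 2011 ends with Thursday September 29, 2011.
October 2011 ends with Thursday October 27, 2011.

September 29, 2011; October 27, 2011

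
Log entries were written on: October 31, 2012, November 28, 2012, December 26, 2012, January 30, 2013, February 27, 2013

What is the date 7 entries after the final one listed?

These are Wednesdays with 28, 28, 35, 28-day gaps.
Each is the final Wednesday of its month — October 31, 2012 is past the 28th, so '4th Wednesday' doesn't fit.
Last Wednesday of March 2013: March 27, 2013.
Last Wednesday of April 2013: April 24, 2013.
Last Wednesday of May 2013: May 29, 2013.
June 2013 ends with Wednesday June 26, 2013.
Last Wednesday of July 2013: July 31, 2013.
August 2013 ends with Wednesday August 28, 2013.
Last Wednesday of September 2013: September 25, 2013.

September 25, 2013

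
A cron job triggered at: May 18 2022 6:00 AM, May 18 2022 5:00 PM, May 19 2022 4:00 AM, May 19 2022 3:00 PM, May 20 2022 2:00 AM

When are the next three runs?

May 20 2022 1:00 PM, May 21 2022 12:00 AM, May 21 2022 11:00 AM

Spacing: 11, 11, 11, 11 h — constant 11 h.
May 20 2022 2:00 AM + 11 h = May 20 2022 1:00 PM.
May 20 2022 1:00 PM + 11 h = May 21 2022 12:00 AM.
May 21 2022 12:00 AM + 11 h = May 21 2022 11:00 AM.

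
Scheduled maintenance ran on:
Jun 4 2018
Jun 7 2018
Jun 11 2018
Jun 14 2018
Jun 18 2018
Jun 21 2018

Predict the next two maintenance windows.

Jun 25 2018, Jun 28 2018

Every event lands on a Monday or Thursday (gaps cycle 3, 4, 3, 4, 3).
So the schedule is: every Monday and Thursday.
The following Monday is Jun 25 2018.
The following Thursday is Jun 28 2018.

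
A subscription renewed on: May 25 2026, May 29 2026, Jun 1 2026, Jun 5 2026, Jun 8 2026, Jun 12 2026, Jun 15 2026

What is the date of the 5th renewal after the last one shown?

Every event lands on a Monday or Friday (gaps cycle 4, 3, 4, 3, 4, 3).
So the schedule is: every Monday and Friday.
The following Friday is Jun 19 2026.
The following Monday is Jun 22 2026.
Next Friday: Jun 26 2026.
Next Monday: Jun 29 2026.
The following Friday is Jul 3 2026.

Jul 3 2026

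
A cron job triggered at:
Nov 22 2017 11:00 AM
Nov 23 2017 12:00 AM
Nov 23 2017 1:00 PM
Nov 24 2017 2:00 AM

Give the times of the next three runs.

Gaps: 13, 13, 13 hours — each event is 13 hours after the previous one.
Nov 24 2017 2:00 AM + 13 h = Nov 24 2017 3:00 PM.
Nov 24 2017 3:00 PM + 13 h = Nov 25 2017 4:00 AM.
Nov 25 2017 4:00 AM + 13 h = Nov 25 2017 5:00 PM.

Nov 24 2017 3:00 PM, Nov 25 2017 4:00 AM, Nov 25 2017 5:00 PM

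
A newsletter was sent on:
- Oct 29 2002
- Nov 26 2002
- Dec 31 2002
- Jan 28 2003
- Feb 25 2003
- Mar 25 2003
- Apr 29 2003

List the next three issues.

All Tuesdays; the gaps (28, 35, 28, 28, 28, 35) vary with month length.
This is the last Tuesday of each month.
May 2003 ends with Tuesday May 27 2003.
Last Tuesday of June 2003: Jun 24 2003.
July 2003 ends with Tuesday Jul 29 2003.

May 27 2003, Jun 24 2003, Jul 29 2003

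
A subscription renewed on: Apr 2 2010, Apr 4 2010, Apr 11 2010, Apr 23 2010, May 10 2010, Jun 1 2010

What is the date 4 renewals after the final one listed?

Oct 17 2010

Intervals are 2, 7, 12, 17, 22 days — an arithmetic progression with common difference 5.
Next gap: 27 days. Jun 1 2010 + 27 days = Jun 28 2010.
Next gap: 32 days. Jun 28 2010 + 32 days = Jul 30 2010.
Next gap: 37 days. Jul 30 2010 + 37 days = Sep 5 2010.
Next gap: 42 days. Sep 5 2010 + 42 days = Oct 17 2010.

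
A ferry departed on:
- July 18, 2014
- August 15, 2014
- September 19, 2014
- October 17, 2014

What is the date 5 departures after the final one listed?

March 20, 2015

These are Fridays at 28- or 35-day spacing (28, 35, 28).
The pattern: 3rd Friday of the month.
3rd Friday of November 2014: November 21, 2014.
3rd Friday of December 2014: December 19, 2014.
January 2015 — 3rd Friday is January 16, 2015.
3rd Friday of February 2015: February 20, 2015.
March 2015 — 3rd Friday is March 20, 2015.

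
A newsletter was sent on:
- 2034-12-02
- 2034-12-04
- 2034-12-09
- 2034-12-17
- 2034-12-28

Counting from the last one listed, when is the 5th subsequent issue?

2035-04-07

The spacing grows by 3 each time: 2, 5, 8, 11 days.
Next gap: 14 days. 2034-12-28 + 14 days = 2035-01-11.
Next gap: 17 days. 2035-01-11 + 17 days = 2035-01-28.
Next gap: 20 days. 2035-01-28 + 20 days = 2035-02-17.
Next gap: 23 days. 2035-02-17 + 23 days = 2035-03-12.
Next gap: 26 days. 2035-03-12 + 26 days = 2035-04-07.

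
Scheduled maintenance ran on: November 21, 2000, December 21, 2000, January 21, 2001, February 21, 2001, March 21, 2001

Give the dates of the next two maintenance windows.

April 21, 2001; May 21, 2001

The day-of-month is always 21 (30, 31, 31, 28 days between events).
So this recurs on the 21st of each month.
April 2001: April 21, 2001.
Next: May 2001 → May 21, 2001.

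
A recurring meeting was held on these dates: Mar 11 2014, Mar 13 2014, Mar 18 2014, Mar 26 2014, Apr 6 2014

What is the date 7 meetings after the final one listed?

Sep 14 2014

Gaps: 2, 5, 8, 11 days — each gap is 3 larger than the previous one.
Next gap: 14 days. Apr 6 2014 + 14 days = Apr 20 2014.
Next gap: 17 days. Apr 20 2014 + 17 days = May 7 2014.
Next gap: 20 days. May 7 2014 + 20 days = May 27 2014.
Next gap: 23 days. May 27 2014 + 23 days = Jun 19 2014.
Next gap: 26 days. Jun 19 2014 + 26 days = Jul 15 2014.
Next gap: 29 days. Jul 15 2014 + 29 days = Aug 13 2014.
Next gap: 32 days. Aug 13 2014 + 32 days = Sep 14 2014.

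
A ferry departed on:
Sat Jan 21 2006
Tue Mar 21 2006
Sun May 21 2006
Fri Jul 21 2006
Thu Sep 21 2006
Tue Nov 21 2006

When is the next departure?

Each date is the 21st; the gaps (59, 61, 61, 62, 61) track the month lengths.
The rule is the 21st of every 2 months.
Next: January 2007 → Sun Jan 21 2007.

Sun Jan 21 2007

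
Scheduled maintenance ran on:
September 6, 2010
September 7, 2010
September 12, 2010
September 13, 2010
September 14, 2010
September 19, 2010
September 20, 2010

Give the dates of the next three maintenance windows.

September 21, 2010; September 26, 2010; September 27, 2010

Every event lands on a Monday or Tuesday or Sunday (gaps cycle 1, 5, 1, 1, 5, 1).
So the schedule is: every Monday, Tuesday and Sunday.
The following Tuesday is September 21, 2010.
Next Sunday: September 26, 2010.
The following Monday is September 27, 2010.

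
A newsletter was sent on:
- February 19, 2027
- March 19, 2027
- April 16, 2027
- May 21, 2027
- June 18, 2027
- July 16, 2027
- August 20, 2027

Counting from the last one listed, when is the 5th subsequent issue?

January 21, 2028

All dates are Fridays, 28, 28, 35, 28, 28, 35 days apart.
Specifically, the 3rd Friday of each month.
September 2027 — 3rd Friday is September 17, 2027.
3rd Friday of October 2027: October 15, 2027.
November 2027 — 3rd Friday is November 19, 2027.
December 2027 — 3rd Friday is December 17, 2027.
January 2028 — 3rd Friday is January 21, 2028.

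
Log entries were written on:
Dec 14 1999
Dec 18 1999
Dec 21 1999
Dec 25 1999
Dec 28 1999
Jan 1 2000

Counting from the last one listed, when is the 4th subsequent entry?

The gap pattern 4, 3, 4, 3, 4 repeats every 2 events.
These are the Tuesdays and Saturdays of each week.
Next Tuesday: Jan 4 2000.
Next Saturday: Jan 8 2000.
Next Tuesday: Jan 11 2000.
The following Saturday is Jan 15 2000.

Jan 15 2000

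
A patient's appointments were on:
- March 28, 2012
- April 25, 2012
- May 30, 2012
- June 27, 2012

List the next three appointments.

Every date is a Wednesday; gaps 28, 35, 28 days.
Each is the last Wednesday of its month (at least one falls on the 29th or later, ruling out '4th Wednesday').
July 2012 ends with Wednesday July 25, 2012.
August 2012 ends with Wednesday August 29, 2012.
September 2012 ends with Wednesday September 26, 2012.

July 25, 2012; August 29, 2012; September 26, 2012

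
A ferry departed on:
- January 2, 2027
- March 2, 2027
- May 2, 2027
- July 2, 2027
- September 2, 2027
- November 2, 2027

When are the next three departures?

January 2, 2028; March 2, 2028; May 2, 2028

Each date is the 2nd; the gaps (59, 61, 61, 62, 61) track the month lengths.
The rule is the 2nd of every 2 months.
January 2028: January 2, 2028.
Next: March 2028 → March 2, 2028.
May 2028: May 2, 2028.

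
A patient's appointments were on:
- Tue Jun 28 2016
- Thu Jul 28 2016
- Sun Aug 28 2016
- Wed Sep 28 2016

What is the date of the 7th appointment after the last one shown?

Each date is the 28th; the gaps (30, 31, 31) track the month lengths.
The rule is the 28th of each month.
October 2016: Fri Oct 28 2016.
Next: November 2016 → Mon Nov 28 2016.
Next: December 2016 → Wed Dec 28 2016.
Next: January 2017 → Sat Jan 28 2017.
Next: February 2017 → Tue Feb 28 2017.
March 2017: Tue Mar 28 2017.
April 2017: Fri Apr 28 2017.

Fri Apr 28 2017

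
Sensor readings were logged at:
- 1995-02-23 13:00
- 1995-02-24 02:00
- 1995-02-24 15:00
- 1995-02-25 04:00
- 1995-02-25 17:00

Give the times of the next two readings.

1995-02-26 06:00, 1995-02-26 19:00

The interval is a steady 13 hours (13, 13, 13, 13).
1995-02-25 17:00 + 13 h = 1995-02-26 06:00.
1995-02-26 06:00 + 13 h = 1995-02-26 19:00.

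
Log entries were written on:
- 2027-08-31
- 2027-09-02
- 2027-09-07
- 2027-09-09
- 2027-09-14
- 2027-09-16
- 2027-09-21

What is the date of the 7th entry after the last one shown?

2027-10-14

Gaps: 2, 5, 2, 5, 2, 5 days — not constant, but cyclic with period 2.
The events fall on every Tuesday and Thursday.
Next Thursday: 2027-09-23.
The following Tuesday is 2027-09-28.
The following Thursday is 2027-09-30.
The following Tuesday is 2027-10-05.
The following Thursday is 2027-10-07.
Next Tuesday: 2027-10-12.
Next Thursday: 2027-10-14.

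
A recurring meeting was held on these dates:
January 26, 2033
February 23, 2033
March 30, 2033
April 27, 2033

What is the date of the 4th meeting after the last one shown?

August 31, 2033

All Wednesdays; the gaps (28, 35, 28) vary with month length.
This is the last Wednesday of each month.
Last Wednesday of May 2033: May 25, 2033.
Last Wednesday of June 2033: June 29, 2033.
July 2033 ends with Wednesday July 27, 2033.
August 2033 ends with Wednesday August 31, 2033.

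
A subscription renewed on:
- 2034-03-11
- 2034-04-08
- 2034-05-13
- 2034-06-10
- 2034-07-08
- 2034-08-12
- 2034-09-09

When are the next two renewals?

2034-10-14, 2034-11-11

All dates are Saturdays, 28, 35, 28, 28, 35, 28 days apart.
Specifically, the 2nd Saturday of each month.
October 2034 — 2nd Saturday is 2034-10-14.
November 2034 — 2nd Saturday is 2034-11-11.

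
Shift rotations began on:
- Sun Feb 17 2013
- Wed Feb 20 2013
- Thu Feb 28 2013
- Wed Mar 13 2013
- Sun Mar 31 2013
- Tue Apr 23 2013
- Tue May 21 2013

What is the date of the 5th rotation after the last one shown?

Gaps: 3, 8, 13, 18, 23, 28 days — each gap is 5 larger than the previous one.
Next gap: 33 days. Tue May 21 2013 + 33 days = Sun Jun 23 2013.
Next gap: 38 days. Sun Jun 23 2013 + 38 days = Wed Jul 31 2013.
Next gap: 43 days. Wed Jul 31 2013 + 43 days = Thu Sep 12 2013.
Next gap: 48 days. Thu Sep 12 2013 + 48 days = Wed Oct 30 2013.
Next gap: 53 days. Wed Oct 30 2013 + 53 days = Sun Dec 22 2013.

Sun Dec 22 2013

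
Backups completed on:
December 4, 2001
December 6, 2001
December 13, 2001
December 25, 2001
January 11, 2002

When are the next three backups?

Gaps: 2, 7, 12, 17 days — each gap is 5 larger than the previous one.
Next gap: 22 days. January 11, 2002 + 22 days = February 2, 2002.
Next gap: 27 days. February 2, 2002 + 27 days = March 1, 2002.
Next gap: 32 days. March 1, 2002 + 32 days = April 2, 2002.

February 2, 2002; March 1, 2002; April 2, 2002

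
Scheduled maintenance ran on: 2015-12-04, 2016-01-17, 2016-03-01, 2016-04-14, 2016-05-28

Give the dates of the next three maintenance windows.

Every event comes 44 days after the last (44, 44, 44, 44).
2016-05-28 + 44 days = 2016-07-11.
2016-07-11 + 44 days = 2016-08-24.
2016-08-24 + 44 days = 2016-10-07.

2016-07-11, 2016-08-24, 2016-10-07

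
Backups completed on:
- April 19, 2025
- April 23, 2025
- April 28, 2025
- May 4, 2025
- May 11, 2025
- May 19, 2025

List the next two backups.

May 28, 2025; June 7, 2025

Gaps: 4, 5, 6, 7, 8 days — each gap is 1 larger than the previous one.
Next gap: 9 days. May 19, 2025 + 9 days = May 28, 2025.
Next gap: 10 days. May 28, 2025 + 10 days = June 7, 2025.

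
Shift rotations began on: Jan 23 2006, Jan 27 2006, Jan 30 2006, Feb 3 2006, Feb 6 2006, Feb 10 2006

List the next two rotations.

Feb 13 2006, Feb 17 2006

Gaps: 4, 3, 4, 3, 4 days — not constant, but cyclic with period 2.
The events fall on every Monday and Friday.
The following Monday is Feb 13 2006.
Next Friday: Feb 17 2006.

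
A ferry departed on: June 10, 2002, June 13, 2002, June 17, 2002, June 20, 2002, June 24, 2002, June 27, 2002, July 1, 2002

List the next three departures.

The gap pattern 3, 4, 3, 4, 3, 4 repeats every 2 events.
These are the Mondays and Thursdays of each week.
The following Thursday is July 4, 2002.
The following Monday is July 8, 2002.
Next Thursday: July 11, 2002.

July 4, 2002; July 8, 2002; July 11, 2002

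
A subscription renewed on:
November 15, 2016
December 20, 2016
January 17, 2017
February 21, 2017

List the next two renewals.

All dates are Tuesdays, 35, 28, 35 days apart.
Specifically, the 3rd Tuesday of each month.
3rd Tuesday of March 2017: March 21, 2017.
3rd Tuesday of April 2017: April 18, 2017.

March 21, 2017; April 18, 2017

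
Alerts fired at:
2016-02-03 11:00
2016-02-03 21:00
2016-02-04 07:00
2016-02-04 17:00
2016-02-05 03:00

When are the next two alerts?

2016-02-05 13:00, 2016-02-05 23:00

Gaps: 10, 10, 10, 10 hours — each event is 10 hours after the previous one.
2016-02-05 03:00 + 10 h = 2016-02-05 13:00.
2016-02-05 13:00 + 10 h = 2016-02-05 23:00.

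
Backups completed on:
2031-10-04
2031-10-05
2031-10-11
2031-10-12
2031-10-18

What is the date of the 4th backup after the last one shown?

Every event lands on a Saturday or Sunday (gaps cycle 1, 6, 1, 6).
So the schedule is: every Saturday and Sunday.
Next Sunday: 2031-10-19.
Next Saturday: 2031-10-25.
Next Sunday: 2031-10-26.
The following Saturday is 2031-11-01.

2031-11-01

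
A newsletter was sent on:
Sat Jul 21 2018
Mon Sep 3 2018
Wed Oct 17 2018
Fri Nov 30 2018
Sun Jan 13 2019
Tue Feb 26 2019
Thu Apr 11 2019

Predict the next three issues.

The spacing is 44, 44, 44, 44, 44, 44 days — always 44 days.
Thu Apr 11 2019 + 44 days = Sat May 25 2019.
Sat May 25 2019 + 44 days = Mon Jul 8 2019.
Mon Jul 8 2019 + 44 days = Wed Aug 21 2019.

Sat May 25 2019, Mon Jul 8 2019, Wed Aug 21 2019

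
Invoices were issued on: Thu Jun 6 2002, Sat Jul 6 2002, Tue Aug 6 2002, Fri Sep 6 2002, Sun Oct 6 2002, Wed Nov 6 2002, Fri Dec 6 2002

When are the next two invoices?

Gaps: 30, 31, 31, 30, 31, 30 days — not constant. Every event is on the 6th of the month.
Pattern: the 6th of each month.
January 2003: Mon Jan 6 2003.
Next: February 2003 → Thu Feb 6 2003.

Mon Jan 6 2003, Thu Feb 6 2003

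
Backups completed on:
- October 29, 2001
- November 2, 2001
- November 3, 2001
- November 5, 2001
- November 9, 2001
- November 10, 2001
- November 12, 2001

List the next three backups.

November 16, 2001; November 17, 2001; November 19, 2001

Gaps: 4, 1, 2, 4, 1, 2 days — not constant, but cyclic with period 3.
The events fall on every Monday, Friday and Saturday.
The following Friday is November 16, 2001.
Next Saturday: November 17, 2001.
The following Monday is November 19, 2001.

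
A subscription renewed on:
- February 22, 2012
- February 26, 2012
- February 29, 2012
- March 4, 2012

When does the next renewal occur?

The gap pattern 4, 3, 4 repeats every 2 events.
These are the Wednesdays and Sundays of each week.
The following Wednesday is March 7, 2012.

March 7, 2012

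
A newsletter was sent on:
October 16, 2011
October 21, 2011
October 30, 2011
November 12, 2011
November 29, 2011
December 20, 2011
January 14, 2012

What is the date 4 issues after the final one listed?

June 2, 2012

Gaps: 5, 9, 13, 17, 21, 25 days — each gap is 4 larger than the previous one.
Next gap: 29 days. January 14, 2012 + 29 days = February 12, 2012.
Next gap: 33 days. February 12, 2012 + 33 days = March 16, 2012.
Next gap: 37 days. March 16, 2012 + 37 days = April 22, 2012.
Next gap: 41 days. April 22, 2012 + 41 days = June 2, 2012.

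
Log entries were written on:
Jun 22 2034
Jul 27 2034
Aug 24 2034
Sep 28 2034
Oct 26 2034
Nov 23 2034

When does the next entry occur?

Dec 28 2034

All dates are Thursdays, 35, 28, 35, 28, 28 days apart.
Specifically, the 4th Thursday of each month.
December 2034 — 4th Thursday is Dec 28 2034.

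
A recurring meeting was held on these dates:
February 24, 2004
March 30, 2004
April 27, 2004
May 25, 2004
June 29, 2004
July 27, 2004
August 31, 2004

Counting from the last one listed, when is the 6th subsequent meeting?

These are Tuesdays with 35, 28, 28, 35, 28, 35-day gaps.
Each is the final Tuesday of its month — March 30, 2004 is past the 28th, so '4th Tuesday' doesn't fit.
Last Tuesday of September 2004: September 28, 2004.
Last Tuesday of October 2004: October 26, 2004.
Last Tuesday of November 2004: November 30, 2004.
December 2004 ends with Tuesday December 28, 2004.
January 2005 ends with Tuesday January 25, 2005.
February 2005 ends with Tuesday February 22, 2005.

February 22, 2005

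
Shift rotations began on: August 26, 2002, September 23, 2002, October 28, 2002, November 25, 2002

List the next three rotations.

December 23, 2002; January 27, 2003; February 24, 2003

All dates are Mondays, 28, 35, 28 days apart.
Specifically, the 4th Monday of each month.
4th Monday of December 2002: December 23, 2002.
4th Monday of January 2003: January 27, 2003.
4th Monday of February 2003: February 24, 2003.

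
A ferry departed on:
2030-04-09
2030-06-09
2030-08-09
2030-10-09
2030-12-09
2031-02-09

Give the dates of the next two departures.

2031-04-09, 2031-06-09

The day-of-month is always 9 (61, 61, 61, 61, 62 days between events).
So this recurs on the 9th of every 2 months.
Next: April 2031 → 2031-04-09.
Next: June 2031 → 2031-06-09.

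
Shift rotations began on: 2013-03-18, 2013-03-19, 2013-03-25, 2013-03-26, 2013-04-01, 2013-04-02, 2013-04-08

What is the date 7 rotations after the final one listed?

2013-04-30

Every event lands on a Monday or Tuesday (gaps cycle 1, 6, 1, 6, 1, 6).
So the schedule is: every Monday and Tuesday.
Next Tuesday: 2013-04-09.
The following Monday is 2013-04-15.
Next Tuesday: 2013-04-16.
Next Monday: 2013-04-22.
Next Tuesday: 2013-04-23.
The following Monday is 2013-04-29.
Next Tuesday: 2013-04-30.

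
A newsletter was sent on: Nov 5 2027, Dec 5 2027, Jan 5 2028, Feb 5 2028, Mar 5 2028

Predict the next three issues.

Apr 5 2028, May 5 2028, Jun 5 2028

Each date is the 5th; the gaps (30, 31, 31, 29) track the month lengths.
The rule is the 5th of each month.
Next: April 2028 → Apr 5 2028.
Next: May 2028 → May 5 2028.
June 2028: Jun 5 2028.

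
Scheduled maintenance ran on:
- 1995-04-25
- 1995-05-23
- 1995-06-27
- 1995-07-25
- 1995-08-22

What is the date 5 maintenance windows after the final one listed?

Gaps: 28, 35, 28, 28 days — a mix of 28 and 35. Every date is a Tuesday.
Each is the 4th Tuesday of its month.
September 1995 — 4th Tuesday is 1995-09-26.
4th Tuesday of October 1995: 1995-10-24.
4th Tuesday of November 1995: 1995-11-28.
4th Tuesday of December 1995: 1995-12-26.
4th Tuesday of January 1996: 1996-01-23.

1996-01-23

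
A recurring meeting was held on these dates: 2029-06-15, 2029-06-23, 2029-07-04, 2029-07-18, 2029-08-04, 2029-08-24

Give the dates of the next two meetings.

The spacing grows by 3 each time: 8, 11, 14, 17, 20 days.
Next gap: 23 days. 2029-08-24 + 23 days = 2029-09-16.
Next gap: 26 days. 2029-09-16 + 26 days = 2029-10-12.

2029-09-16, 2029-10-12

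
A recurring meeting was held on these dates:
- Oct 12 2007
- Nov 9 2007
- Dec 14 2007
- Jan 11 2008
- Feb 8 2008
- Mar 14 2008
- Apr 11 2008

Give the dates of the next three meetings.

These are Fridays at 28- or 35-day spacing (28, 35, 28, 28, 35, 28).
The pattern: 2nd Friday of the month.
2nd Friday of May 2008: May 9 2008.
June 2008 — 2nd Friday is Jun 13 2008.
2nd Friday of July 2008: Jul 11 2008.

May 9 2008, Jun 13 2008, Jul 11 2008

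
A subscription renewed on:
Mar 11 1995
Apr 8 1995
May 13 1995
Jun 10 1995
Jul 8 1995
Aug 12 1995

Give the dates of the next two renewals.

Sep 9 1995, Oct 14 1995

All dates are Saturdays, 28, 35, 28, 28, 35 days apart.
Specifically, the 2nd Saturday of each month.
2nd Saturday of September 1995: Sep 9 1995.
2nd Saturday of October 1995: Oct 14 1995.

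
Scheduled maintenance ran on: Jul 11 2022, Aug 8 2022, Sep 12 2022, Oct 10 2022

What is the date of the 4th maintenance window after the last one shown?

These are Mondays at 28- or 35-day spacing (28, 35, 28).
The pattern: 2nd Monday of the month.
2nd Monday of November 2022: Nov 14 2022.
2nd Monday of December 2022: Dec 12 2022.
January 2023 — 2nd Monday is Jan 9 2023.
February 2023 — 2nd Monday is Feb 13 2023.

Feb 13 2023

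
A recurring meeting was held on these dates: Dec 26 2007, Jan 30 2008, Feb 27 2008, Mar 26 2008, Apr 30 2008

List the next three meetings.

May 28 2008, Jun 25 2008, Jul 30 2008

Every date is a Wednesday; gaps 35, 28, 28, 35 days.
Each is the last Wednesday of its month (at least one falls on the 29th or later, ruling out '4th Wednesday').
Last Wednesday of May 2008: May 28 2008.
Last Wednesday of June 2008: Jun 25 2008.
Last Wednesday of July 2008: Jul 30 2008.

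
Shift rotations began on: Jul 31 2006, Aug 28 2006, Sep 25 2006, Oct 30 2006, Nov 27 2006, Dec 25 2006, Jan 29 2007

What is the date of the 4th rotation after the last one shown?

These are Mondays with 28, 28, 35, 28, 28, 35-day gaps.
Each is the final Monday of its month — Jul 31 2006 is past the 28th, so '4th Monday' doesn't fit.
February 2007 ends with Monday Feb 26 2007.
Last Monday of March 2007: Mar 26 2007.
April 2007 ends with Monday Apr 30 2007.
May 2007 ends with Monday May 28 2007.

May 28 2007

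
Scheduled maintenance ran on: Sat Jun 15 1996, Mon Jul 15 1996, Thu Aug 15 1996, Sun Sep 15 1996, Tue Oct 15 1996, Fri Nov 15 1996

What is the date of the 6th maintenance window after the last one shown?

Thu May 15 1997

Gaps: 30, 31, 31, 30, 31 days — not constant. Every event is on the 15th of the month.
Pattern: the 15th of each month.
Next: December 1996 → Sun Dec 15 1996.
Next: January 1997 → Wed Jan 15 1997.
February 1997: Sat Feb 15 1997.
March 1997: Sat Mar 15 1997.
Next: April 1997 → Tue Apr 15 1997.
May 1997: Thu May 15 1997.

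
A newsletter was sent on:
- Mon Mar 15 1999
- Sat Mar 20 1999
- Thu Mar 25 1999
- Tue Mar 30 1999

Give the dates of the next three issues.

Sun Apr 4 1999, Fri Apr 9 1999, Wed Apr 14 1999

Gaps between consecutive events: 5, 5, 5 days — a constant 5-day interval.
Tue Mar 30 1999 + 5 days = Sun Apr 4 1999.
Sun Apr 4 1999 + 5 days = Fri Apr 9 1999.
Fri Apr 9 1999 + 5 days = Wed Apr 14 1999.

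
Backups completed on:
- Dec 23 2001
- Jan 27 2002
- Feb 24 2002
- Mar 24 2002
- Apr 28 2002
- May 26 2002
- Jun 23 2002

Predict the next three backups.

Gaps: 35, 28, 28, 35, 28, 28 days — a mix of 28 and 35. Every date is a Sunday.
Each is the 4th Sunday of its month.
4th Sunday of July 2002: Jul 28 2002.
August 2002 — 4th Sunday is Aug 25 2002.
4th Sunday of September 2002: Sep 22 2002.

Jul 28 2002, Aug 25 2002, Sep 22 2002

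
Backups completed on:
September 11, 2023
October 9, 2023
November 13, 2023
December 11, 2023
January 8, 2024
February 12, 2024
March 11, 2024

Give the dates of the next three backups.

April 8, 2024; May 13, 2024; June 10, 2024

Gaps: 28, 35, 28, 28, 35, 28 days — a mix of 28 and 35. Every date is a Monday.
Each is the 2nd Monday of its month.
2nd Monday of April 2024: April 8, 2024.
May 2024 — 2nd Monday is May 13, 2024.
2nd Monday of June 2024: June 10, 2024.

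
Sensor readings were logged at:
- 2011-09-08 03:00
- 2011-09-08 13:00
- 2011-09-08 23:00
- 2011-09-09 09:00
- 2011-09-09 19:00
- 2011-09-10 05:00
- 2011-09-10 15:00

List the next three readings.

Gaps: 10, 10, 10, 10, 10, 10 hours — each event is 10 hours after the previous one.
2011-09-10 15:00 + 10 h = 2011-09-11 01:00.
2011-09-11 01:00 + 10 h = 2011-09-11 11:00.
2011-09-11 11:00 + 10 h = 2011-09-11 21:00.

2011-09-11 01:00, 2011-09-11 11:00, 2011-09-11 21:00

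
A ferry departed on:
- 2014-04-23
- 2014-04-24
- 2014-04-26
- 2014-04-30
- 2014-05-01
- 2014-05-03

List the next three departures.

Gaps: 1, 2, 4, 1, 2 days — not constant, but cyclic with period 3.
The events fall on every Wednesday, Thursday and Saturday.
Next Wednesday: 2014-05-07.
The following Thursday is 2014-05-08.
Next Saturday: 2014-05-10.

2014-05-07, 2014-05-08, 2014-05-10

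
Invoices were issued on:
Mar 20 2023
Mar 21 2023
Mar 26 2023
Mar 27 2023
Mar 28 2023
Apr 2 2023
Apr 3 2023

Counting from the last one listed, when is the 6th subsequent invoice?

The gap pattern 1, 5, 1, 1, 5, 1 repeats every 3 events.
These are the Mondays, Tuesdays and Sundays of each week.
The following Tuesday is Apr 4 2023.
The following Sunday is Apr 9 2023.
Next Monday: Apr 10 2023.
The following Tuesday is Apr 11 2023.
The following Sunday is Apr 16 2023.
Next Monday: Apr 17 2023.

Apr 17 2023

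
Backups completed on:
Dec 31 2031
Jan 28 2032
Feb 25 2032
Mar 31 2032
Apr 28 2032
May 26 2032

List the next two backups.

These are Wednesdays with 28, 28, 35, 28, 28-day gaps.
Each is the final Wednesday of its month — Dec 31 2031 is past the 28th, so '4th Wednesday' doesn't fit.
Last Wednesday of June 2032: Jun 30 2032.
Last Wednesday of July 2032: Jul 28 2032.

Jun 30 2032, Jul 28 2032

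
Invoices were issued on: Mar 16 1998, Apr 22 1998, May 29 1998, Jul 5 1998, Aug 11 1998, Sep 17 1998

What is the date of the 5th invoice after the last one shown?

Every event comes 37 days after the last (37, 37, 37, 37, 37).
Sep 17 1998 + 37 days = Oct 24 1998.
Oct 24 1998 + 37 days = Nov 30 1998.
Nov 30 1998 + 37 days = Jan 6 1999.
Jan 6 1999 + 37 days = Feb 12 1999.
Feb 12 1999 + 37 days = Mar 21 1999.

Mar 21 1999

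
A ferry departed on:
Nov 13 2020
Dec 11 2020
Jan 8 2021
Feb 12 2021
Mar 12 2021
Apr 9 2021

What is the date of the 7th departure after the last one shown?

Nov 12 2021

All dates are Fridays, 28, 28, 35, 28, 28 days apart.
Specifically, the 2nd Friday of each month.
May 2021 — 2nd Friday is May 14 2021.
2nd Friday of June 2021: Jun 11 2021.
July 2021 — 2nd Friday is Jul 9 2021.
2nd Friday of August 2021: Aug 13 2021.
September 2021 — 2nd Friday is Sep 10 2021.
2nd Friday of October 2021: Oct 8 2021.
2nd Friday of November 2021: Nov 12 2021.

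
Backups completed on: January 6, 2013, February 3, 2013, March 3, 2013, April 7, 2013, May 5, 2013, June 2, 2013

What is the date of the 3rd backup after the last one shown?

All dates are Sundays, 28, 28, 35, 28, 28 days apart.
Specifically, the 1st Sunday of each month.
1st Sunday of July 2013: July 7, 2013.
August 2013 — 1st Sunday is August 4, 2013.
1st Sunday of September 2013: September 1, 2013.

September 1, 2013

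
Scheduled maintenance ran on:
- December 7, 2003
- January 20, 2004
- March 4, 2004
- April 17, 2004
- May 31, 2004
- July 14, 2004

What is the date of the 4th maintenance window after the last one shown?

Gaps between consecutive events: 44, 44, 44, 44, 44 days — a constant 44-day interval.
July 14, 2004 + 44 days = August 27, 2004.
August 27, 2004 + 44 days = October 10, 2004.
October 10, 2004 + 44 days = November 23, 2004.
November 23, 2004 + 44 days = January 6, 2005.

January 6, 2005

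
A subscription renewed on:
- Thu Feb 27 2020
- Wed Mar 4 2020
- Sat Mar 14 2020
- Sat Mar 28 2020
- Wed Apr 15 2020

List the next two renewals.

Thu May 7 2020, Tue Jun 2 2020

Gaps: 6, 10, 14, 18 days — each gap is 4 larger than the previous one.
Next gap: 22 days. Wed Apr 15 2020 + 22 days = Thu May 7 2020.
Next gap: 26 days. Thu May 7 2020 + 26 days = Tue Jun 2 2020.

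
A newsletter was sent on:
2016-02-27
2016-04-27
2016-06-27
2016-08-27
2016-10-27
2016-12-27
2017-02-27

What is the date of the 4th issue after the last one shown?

2017-10-27

Each date is the 27th; the gaps (60, 61, 61, 61, 61, 62) track the month lengths.
The rule is the 27th of every 2 months.
April 2017: 2017-04-27.
Next: June 2017 → 2017-06-27.
Next: August 2017 → 2017-08-27.
Next: October 2017 → 2017-10-27.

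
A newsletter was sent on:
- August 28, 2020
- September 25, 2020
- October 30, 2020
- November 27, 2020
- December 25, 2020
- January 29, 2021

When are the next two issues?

All Fridays; the gaps (28, 35, 28, 28, 35) vary with month length.
This is the last Friday of each month.
Last Friday of February 2021: February 26, 2021.
Last Friday of March 2021: March 26, 2021.

February 26, 2021; March 26, 2021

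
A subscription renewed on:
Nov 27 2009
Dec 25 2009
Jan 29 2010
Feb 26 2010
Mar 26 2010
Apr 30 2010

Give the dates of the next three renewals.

May 28 2010, Jun 25 2010, Jul 30 2010

These are Fridays with 28, 35, 28, 28, 35-day gaps.
Each is the final Friday of its month — Jan 29 2010 is past the 28th, so '4th Friday' doesn't fit.
Last Friday of May 2010: May 28 2010.
Last Friday of June 2010: Jun 25 2010.
Last Friday of July 2010: Jul 30 2010.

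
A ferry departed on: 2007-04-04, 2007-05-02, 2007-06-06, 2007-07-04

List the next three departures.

2007-08-01, 2007-09-05, 2007-10-03

Gaps: 28, 35, 28 days — a mix of 28 and 35. Every date is a Wednesday.
Each is the 1st Wednesday of its month.
August 2007 — 1st Wednesday is 2007-08-01.
1st Wednesday of September 2007: 2007-09-05.
October 2007 — 1st Wednesday is 2007-10-03.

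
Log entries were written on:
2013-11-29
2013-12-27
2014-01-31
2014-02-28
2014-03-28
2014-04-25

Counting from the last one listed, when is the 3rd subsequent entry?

2014-07-25

These are Fridays with 28, 35, 28, 28, 28-day gaps.
Each is the final Friday of its month — 2013-11-29 is past the 28th, so '4th Friday' doesn't fit.
May 2014 ends with Friday 2014-05-30.
Last Friday of June 2014: 2014-06-27.
Last Friday of July 2014: 2014-07-25.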